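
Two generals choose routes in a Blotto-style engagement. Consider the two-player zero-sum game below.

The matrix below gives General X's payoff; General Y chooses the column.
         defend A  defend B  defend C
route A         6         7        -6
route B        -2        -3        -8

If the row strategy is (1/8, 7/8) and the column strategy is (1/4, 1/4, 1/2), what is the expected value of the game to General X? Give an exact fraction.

-73/16

Against (1/4, 1/4, 1/2), each row's expected payoff is route A: 1/4; route B: -21/4.
Taking the (1/8, 7/8)-weighted average: (1/8)·(1/4) + (7/8)·(-21/4) = -73/16.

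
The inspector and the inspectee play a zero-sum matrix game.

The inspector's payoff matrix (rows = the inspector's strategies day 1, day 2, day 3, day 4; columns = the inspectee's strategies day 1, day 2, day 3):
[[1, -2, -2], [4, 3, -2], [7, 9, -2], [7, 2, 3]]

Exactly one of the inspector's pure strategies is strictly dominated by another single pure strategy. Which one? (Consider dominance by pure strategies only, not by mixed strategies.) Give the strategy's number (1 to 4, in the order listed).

Compare day 1 with day 4: 7 > 1, 2 > -2, 3 > -2.
So day 4 strictly dominates day 1 for the inspector; day 1 is strictly dominated.

1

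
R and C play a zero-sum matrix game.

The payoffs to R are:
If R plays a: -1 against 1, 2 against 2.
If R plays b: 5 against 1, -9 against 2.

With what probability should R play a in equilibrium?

14/17

Row minima are -1 and -9, so R's maximin is -1; column maxima are 5 and 2, so C's minimax is 2. These differ, so the equilibrium is in mixed strategies.
Let R play a with probability p. C is indifferent when −p + 5(1−p) = 2p − 9(1−p), giving p = 14/17.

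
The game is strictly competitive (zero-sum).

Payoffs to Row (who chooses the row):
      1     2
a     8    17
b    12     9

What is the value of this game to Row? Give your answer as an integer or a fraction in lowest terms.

11

Row minima are 8 and 9, so Row's maximin is 9; column maxima are 12 and 17, so Column's minimax is 12. These differ, so the equilibrium is in mixed strategies.
Let Row play a with probability p. Column is indifferent when 8p + 12(1−p) = 17p + 9(1−p), giving p = 1/4.
Let Column play 1 with probability q. Row is indifferent when 8q + 17(1−q) = 12q + 9(1−q), giving q = 2/3.
The value is 8·(2/3) + (17)·(1/3) = 11.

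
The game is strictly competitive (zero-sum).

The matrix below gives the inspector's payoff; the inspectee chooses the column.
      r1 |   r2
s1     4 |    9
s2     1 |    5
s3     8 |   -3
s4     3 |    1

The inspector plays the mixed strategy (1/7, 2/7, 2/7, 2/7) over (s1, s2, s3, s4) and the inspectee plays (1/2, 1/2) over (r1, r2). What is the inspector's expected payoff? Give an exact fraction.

Against (1/2, 1/2), each row's expected payoff is s1: 13/2; s2: 3; s3: 5/2; s4: 2.
Taking the (1/7, 2/7, 2/7, 2/7)-weighted average: (1/7)·(13/2) + (2/7)·(3) + (2/7)·(5/2) + (2/7)·(2) = 43/14.

43/14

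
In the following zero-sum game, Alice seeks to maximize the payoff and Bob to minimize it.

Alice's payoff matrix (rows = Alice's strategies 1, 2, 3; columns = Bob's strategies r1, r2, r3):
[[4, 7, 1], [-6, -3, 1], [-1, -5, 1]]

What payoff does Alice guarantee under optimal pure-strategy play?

Row minima: 1, -6, -5 → Alice's maximin is 1.
Column maxima: 4, 7, 1 → Bob's minimax is 1.
They coincide at (1, r3), so the value is 1.

1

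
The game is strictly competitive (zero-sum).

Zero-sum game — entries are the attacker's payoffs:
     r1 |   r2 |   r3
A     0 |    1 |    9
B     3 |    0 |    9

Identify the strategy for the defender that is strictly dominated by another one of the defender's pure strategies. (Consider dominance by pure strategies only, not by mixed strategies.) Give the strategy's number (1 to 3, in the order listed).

3

The defender prefers columns that give the attacker less. Compare r3 with r1: 0 < 9, 3 < 9.
So r1 strictly dominates r3 for the defender; r3 is strictly dominated.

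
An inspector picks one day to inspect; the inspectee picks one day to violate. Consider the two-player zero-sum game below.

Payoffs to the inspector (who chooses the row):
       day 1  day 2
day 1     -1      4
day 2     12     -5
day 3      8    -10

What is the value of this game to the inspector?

43/22

Row day 3 is strictly dominated by row day 2, so the inspector never plays it.
The remaining 2×2 game on (day 1, day 2) × (day 1, day 2) has no saddle point. Let the inspector play day 1 with probability p; indifference gives −p + 12(1−p) = 4p − 5(1−p), so p = 17/22.
Similarly the inspectee's optimal q on day 1 is 9/22, and the value is -1·(9/22) + (4)·(13/22) = 43/22.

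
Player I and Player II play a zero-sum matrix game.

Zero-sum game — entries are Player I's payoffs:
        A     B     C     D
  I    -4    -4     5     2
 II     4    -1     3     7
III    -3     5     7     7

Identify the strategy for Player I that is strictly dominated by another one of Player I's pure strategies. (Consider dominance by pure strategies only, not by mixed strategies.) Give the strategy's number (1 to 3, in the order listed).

Compare I with III: -3 > -4, 5 > -4, 7 > 5, 7 > 2.
So III strictly dominates I for Player I; I is strictly dominated.

1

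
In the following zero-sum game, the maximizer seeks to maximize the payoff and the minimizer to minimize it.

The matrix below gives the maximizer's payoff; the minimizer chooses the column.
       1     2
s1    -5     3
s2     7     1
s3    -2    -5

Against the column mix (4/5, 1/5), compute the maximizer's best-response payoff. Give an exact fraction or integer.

29/5

s1: (-5)·(4/5) + (3)·(1/5) = -17/5.
s2: (7)·(4/5) + (1)·(1/5) = 29/5.
s3: (-2)·(4/5) + (-5)·(1/5) = -13/5.
The best pure response is s2 with expected payoff 29/5.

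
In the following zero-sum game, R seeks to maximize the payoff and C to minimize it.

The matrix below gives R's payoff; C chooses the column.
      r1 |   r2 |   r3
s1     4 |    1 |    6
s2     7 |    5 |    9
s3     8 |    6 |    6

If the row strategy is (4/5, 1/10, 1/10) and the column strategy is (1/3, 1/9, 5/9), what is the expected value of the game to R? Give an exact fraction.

Against (1/3, 1/9, 5/9), each row's expected payoff is s1: 43/9; s2: 71/9; s3: 20/3.
Taking the (4/5, 1/10, 1/10)-weighted average: (4/5)·(43/9) + (1/10)·(71/9) + (1/10)·(20/3) = 95/18.

95/18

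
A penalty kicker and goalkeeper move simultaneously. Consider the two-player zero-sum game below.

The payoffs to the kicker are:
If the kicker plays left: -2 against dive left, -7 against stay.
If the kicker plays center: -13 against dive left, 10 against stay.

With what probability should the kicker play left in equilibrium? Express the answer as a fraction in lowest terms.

23/28

Row minima are -7 and -13, so the kicker's maximin is -7; column maxima are -2 and 10, so the goalkeeper's minimax is -2. These differ, so the equilibrium is in mixed strategies.
Let the kicker play left with probability p. The goalkeeper is indifferent when −2p − 13(1−p) = −7p + 10(1−p), giving p = 23/28.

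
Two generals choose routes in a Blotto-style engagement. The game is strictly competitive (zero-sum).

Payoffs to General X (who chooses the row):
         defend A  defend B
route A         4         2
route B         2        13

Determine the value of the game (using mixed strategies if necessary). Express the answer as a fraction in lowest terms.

48/13

Row minima are 2 and 2, so General X's maximin is 2; column maxima are 4 and 13, so General Y's minimax is 4. These differ, so the equilibrium is in mixed strategies.
Let General X play route A with probability p. General Y is indifferent when 4p + 2(1−p) = 2p + 13(1−p), giving p = 11/13.
Let General Y play defend A with probability q. General X is indifferent when 4q + 2(1−q) = 2q + 13(1−q), giving q = 11/13.
The value is 4·(11/13) + (2)·(2/13) = 48/13.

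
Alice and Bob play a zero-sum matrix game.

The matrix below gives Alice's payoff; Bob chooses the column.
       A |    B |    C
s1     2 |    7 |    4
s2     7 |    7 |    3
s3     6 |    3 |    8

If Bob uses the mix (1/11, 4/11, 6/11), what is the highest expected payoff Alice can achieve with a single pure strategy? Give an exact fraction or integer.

6

s1: (2)·(1/11) + (7)·(4/11) + (4)·(6/11) = 54/11.
s2: (7)·(1/11) + (7)·(4/11) + (3)·(6/11) = 53/11.
s3: (6)·(1/11) + (3)·(4/11) + (8)·(6/11) = 6.
The best pure response is s3 with expected payoff 6.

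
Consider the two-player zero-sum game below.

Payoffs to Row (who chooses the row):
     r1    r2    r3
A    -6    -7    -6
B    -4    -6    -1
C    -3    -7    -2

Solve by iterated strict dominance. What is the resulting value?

-6

Row A is strictly dominated by row B (-4>-6, -6>-7, -1>-6); eliminate A.
Column r1 is strictly dominated by r2 for Column (-6<-4, -7<-3); eliminate r1.
Row C is strictly dominated by row B (-6>-7, -1>-2); eliminate C.
Column r3 is strictly dominated by r2 for Column (-6<-1); eliminate r3.
Only (B, r2) remains, with payoff -6.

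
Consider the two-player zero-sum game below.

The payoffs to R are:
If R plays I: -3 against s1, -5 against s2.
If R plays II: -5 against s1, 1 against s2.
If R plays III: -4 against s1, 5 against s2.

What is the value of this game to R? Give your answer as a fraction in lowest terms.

-35/11

Row II is strictly dominated by row III, so R never plays it.
The remaining 2×2 game on (I, III) × (s1, s2) has no saddle point. Let R play I with probability p; indifference gives −3p − 4(1−p) = −5p + 5(1−p), so p = 9/11.
Similarly C's optimal q on s1 is 10/11, and the value is -3·(10/11) + (-5)·(1/11) = -35/11.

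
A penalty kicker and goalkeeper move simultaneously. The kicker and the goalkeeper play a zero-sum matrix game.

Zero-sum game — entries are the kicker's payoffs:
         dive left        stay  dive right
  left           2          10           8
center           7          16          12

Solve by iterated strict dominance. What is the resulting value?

Column stay is strictly dominated by dive left for the goalkeeper (2<10, 7<16); eliminate stay.
Column dive right is strictly dominated by dive left for the goalkeeper (2<8, 7<12); eliminate dive right.
Row left is strictly dominated by row center (7>2); eliminate left.
Only (center, dive left) remains, with payoff 7.

7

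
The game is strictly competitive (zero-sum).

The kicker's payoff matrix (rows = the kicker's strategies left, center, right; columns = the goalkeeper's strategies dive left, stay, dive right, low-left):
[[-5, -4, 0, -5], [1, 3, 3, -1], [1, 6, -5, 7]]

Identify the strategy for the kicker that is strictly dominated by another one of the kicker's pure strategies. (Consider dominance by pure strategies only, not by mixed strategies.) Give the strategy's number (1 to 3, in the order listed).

Compare left with center: 1 > -5, 3 > -4, 3 > 0, -1 > -5.
So center strictly dominates left for the kicker; left is strictly dominated.

1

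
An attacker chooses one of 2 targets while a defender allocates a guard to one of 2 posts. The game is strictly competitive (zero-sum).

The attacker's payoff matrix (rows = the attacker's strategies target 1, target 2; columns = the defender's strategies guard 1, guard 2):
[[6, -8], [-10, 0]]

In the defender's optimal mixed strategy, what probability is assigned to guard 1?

1/3

Row minima are -8 and -10, so the attacker's maximin is -8; column maxima are 6 and 0, so the defender's minimax is 0. These differ, so the equilibrium is in mixed strategies.
Let the defender play guard 1 with probability q. The attacker is indifferent when 6q − 8(1−q) = −10q, giving q = 1/3.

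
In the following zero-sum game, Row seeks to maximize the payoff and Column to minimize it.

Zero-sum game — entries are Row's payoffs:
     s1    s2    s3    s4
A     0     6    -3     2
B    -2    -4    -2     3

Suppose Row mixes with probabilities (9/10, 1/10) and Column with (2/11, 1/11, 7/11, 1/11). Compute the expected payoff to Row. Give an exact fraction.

Against (2/11, 1/11, 7/11, 1/11), each row's expected payoff is A: -13/11; B: -19/11.
Taking the (9/10, 1/10)-weighted average: (9/10)·(-13/11) + (1/10)·(-19/11) = -68/55.

-68/55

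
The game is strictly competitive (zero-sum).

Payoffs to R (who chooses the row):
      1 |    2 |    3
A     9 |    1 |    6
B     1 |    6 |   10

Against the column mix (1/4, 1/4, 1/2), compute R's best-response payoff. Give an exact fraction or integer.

27/4

A: (9)·(1/4) + (1)·(1/4) + (6)·(1/2) = 11/2.
B: (1)·(1/4) + (6)·(1/4) + (10)·(1/2) = 27/4.
The best pure response is B with expected payoff 27/4.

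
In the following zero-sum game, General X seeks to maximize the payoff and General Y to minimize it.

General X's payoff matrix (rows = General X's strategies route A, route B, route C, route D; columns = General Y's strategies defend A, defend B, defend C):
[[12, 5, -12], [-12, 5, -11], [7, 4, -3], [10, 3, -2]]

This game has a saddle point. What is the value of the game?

Row minima: -12, -12, -3, -2 → General X's maximin is -2.
Column maxima: 12, 5, -2 → General Y's minimax is -2.
They coincide at (route D, defend C), so the value is -2.

-2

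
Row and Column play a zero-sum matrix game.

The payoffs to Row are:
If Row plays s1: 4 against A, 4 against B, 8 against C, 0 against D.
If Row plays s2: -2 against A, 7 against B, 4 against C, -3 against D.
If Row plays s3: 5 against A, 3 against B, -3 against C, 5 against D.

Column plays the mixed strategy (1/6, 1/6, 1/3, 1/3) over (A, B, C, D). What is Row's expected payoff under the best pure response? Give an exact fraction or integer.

s1: (4)·(1/6) + (4)·(1/6) + (8)·(1/3) + (0)·(1/3) = 4.
s2: (-2)·(1/6) + (7)·(1/6) + (4)·(1/3) + (-3)·(1/3) = 7/6.
s3: (5)·(1/6) + (3)·(1/6) + (-3)·(1/3) + (5)·(1/3) = 2.
The best pure response is s1 with expected payoff 4.

4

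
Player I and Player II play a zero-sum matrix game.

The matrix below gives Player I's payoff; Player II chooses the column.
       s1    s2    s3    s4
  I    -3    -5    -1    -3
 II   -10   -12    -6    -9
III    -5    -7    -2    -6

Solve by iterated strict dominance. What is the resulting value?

Column s4 is strictly dominated by s2 for Player II (-5<-3, -12<-9, -7<-6); eliminate s4.
Row III is strictly dominated by row I (-3>-5, -5>-7, -1>-2); eliminate III.
Column s1 is strictly dominated by s2 for Player II (-5<-3, -12<-10); eliminate s1.
Row II is strictly dominated by row I (-5>-12, -1>-6); eliminate II.
Column s3 is strictly dominated by s2 for Player II (-5<-1); eliminate s3.
Only (I, s2) remains, with payoff -5.

-5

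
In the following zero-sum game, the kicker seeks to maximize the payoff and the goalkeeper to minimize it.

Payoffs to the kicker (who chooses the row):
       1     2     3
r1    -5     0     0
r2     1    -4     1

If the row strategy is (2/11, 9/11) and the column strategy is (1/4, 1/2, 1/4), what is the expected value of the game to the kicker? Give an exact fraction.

Against (1/4, 1/2, 1/4), each row's expected payoff is r1: -5/4; r2: -3/2.
Taking the (2/11, 9/11)-weighted average: (2/11)·(-5/4) + (9/11)·(-3/2) = -16/11.

-16/11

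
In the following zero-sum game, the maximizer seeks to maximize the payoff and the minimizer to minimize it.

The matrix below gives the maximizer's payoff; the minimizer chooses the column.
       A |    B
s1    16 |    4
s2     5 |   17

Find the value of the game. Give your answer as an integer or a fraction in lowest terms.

21/2

Row minima are 4 and 5, so the maximizer's maximin is 5; column maxima are 16 and 17, so the minimizer's minimax is 16. These differ, so the equilibrium is in mixed strategies.
Let the maximizer play s1 with probability p. The minimizer is indifferent when 16p + 5(1−p) = 4p + 17(1−p), giving p = 1/2.
Let the minimizer play A with probability q. The maximizer is indifferent when 16q + 4(1−q) = 5q + 17(1−q), giving q = 13/24.
The value is 16·(13/24) + (4)·(11/24) = 21/2.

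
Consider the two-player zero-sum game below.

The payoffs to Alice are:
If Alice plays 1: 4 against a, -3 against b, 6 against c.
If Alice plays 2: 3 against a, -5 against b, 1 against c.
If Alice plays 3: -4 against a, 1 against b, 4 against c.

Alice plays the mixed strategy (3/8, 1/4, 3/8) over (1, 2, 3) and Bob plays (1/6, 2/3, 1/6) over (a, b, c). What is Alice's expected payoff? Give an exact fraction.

Against (1/6, 2/3, 1/6), each row's expected payoff is 1: -1/3; 2: -8/3; 3: 2/3.
Taking the (3/8, 1/4, 3/8)-weighted average: (3/8)·(-1/3) + (1/4)·(-8/3) + (3/8)·(2/3) = -13/24.

-13/24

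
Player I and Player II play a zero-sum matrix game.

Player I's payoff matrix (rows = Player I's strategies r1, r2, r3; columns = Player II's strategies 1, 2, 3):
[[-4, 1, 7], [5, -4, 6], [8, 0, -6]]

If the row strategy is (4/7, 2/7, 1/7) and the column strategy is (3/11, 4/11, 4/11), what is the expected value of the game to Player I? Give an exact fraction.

Against (3/11, 4/11, 4/11), each row's expected payoff is r1: 20/11; r2: 23/11; r3: 0.
Taking the (4/7, 2/7, 1/7)-weighted average: (4/7)·(20/11) + (2/7)·(23/11) + (1/7)·(0) = 18/11.

18/11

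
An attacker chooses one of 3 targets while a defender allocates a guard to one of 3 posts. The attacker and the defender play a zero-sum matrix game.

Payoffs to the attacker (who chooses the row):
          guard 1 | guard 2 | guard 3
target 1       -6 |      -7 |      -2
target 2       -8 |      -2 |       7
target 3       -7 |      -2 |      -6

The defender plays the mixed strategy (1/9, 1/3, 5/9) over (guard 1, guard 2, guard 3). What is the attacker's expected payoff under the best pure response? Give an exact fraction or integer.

7/3

target 1: (-6)·(1/9) + (-7)·(1/3) + (-2)·(5/9) = -37/9.
target 2: (-8)·(1/9) + (-2)·(1/3) + (7)·(5/9) = 7/3.
target 3: (-7)·(1/9) + (-2)·(1/3) + (-6)·(5/9) = -43/9.
The best pure response is target 2 with expected payoff 7/3.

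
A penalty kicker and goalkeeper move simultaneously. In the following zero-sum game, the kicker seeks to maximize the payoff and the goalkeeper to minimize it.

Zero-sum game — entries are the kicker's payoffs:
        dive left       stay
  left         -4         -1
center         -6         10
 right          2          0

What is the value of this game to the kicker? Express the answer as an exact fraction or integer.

Row left is strictly dominated by row right, so the kicker never plays it.
The remaining 2×2 game on (center, right) × (dive left, stay) has no saddle point. Let the kicker play center with probability p; indifference gives −6p + 2(1−p) = 10p, so p = 1/9.
Similarly the goalkeeper's optimal q on dive left is 5/9, and the value is -6·(5/9) + (10)·(4/9) = 10/9.

10/9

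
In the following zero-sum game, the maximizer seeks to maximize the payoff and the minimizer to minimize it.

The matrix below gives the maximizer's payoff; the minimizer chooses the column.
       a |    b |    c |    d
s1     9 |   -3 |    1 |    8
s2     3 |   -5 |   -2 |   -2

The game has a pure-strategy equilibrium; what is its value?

Row minima: -3, -5 → the maximizer's maximin is -3.
Column maxima: 9, -3, 1, 8 → the minimizer's minimax is -3.
They coincide at (s1, b), so the value is -3.

-3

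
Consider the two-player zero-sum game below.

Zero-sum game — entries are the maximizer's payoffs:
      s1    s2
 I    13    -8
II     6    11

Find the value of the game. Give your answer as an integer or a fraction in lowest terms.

191/26

Row minima are -8 and 6, so the maximizer's maximin is 6; column maxima are 13 and 11, so the minimizer's minimax is 11. These differ, so the equilibrium is in mixed strategies.
Let the maximizer play I with probability p. The minimizer is indifferent when 13p + 6(1−p) = −8p + 11(1−p), giving p = 5/26.
Let the minimizer play s1 with probability q. The maximizer is indifferent when 13q − 8(1−q) = 6q + 11(1−q), giving q = 19/26.
The value is 13·(19/26) + (-8)·(7/26) = 191/26.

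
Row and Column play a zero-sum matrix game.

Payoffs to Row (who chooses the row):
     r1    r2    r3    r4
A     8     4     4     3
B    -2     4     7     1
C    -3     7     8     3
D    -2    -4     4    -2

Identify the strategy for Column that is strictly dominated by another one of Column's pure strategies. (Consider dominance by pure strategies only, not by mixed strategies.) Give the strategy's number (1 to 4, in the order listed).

3

Column prefers columns that give Row less. Compare r3 with r4: 3 < 4, 1 < 7, 3 < 8, -2 < 4.
So r4 strictly dominates r3 for Column; r3 is strictly dominated.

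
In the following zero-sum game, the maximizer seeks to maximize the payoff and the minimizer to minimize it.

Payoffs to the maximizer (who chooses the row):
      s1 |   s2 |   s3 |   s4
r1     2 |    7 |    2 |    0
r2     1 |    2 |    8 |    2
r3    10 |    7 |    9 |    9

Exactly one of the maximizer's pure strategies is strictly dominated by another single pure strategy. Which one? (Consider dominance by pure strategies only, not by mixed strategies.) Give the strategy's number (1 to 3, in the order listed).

2

Compare r2 with r3: 10 > 1, 7 > 2, 9 > 8, 9 > 2.
So r3 strictly dominates r2 for the maximizer; r2 is strictly dominated.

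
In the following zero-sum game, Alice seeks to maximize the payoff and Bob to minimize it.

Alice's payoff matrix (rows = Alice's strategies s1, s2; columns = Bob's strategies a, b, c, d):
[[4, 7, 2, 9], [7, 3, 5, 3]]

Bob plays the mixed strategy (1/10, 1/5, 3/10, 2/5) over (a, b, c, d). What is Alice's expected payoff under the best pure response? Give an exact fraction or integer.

6

s1: (4)·(1/10) + (7)·(1/5) + (2)·(3/10) + (9)·(2/5) = 6.
s2: (7)·(1/10) + (3)·(1/5) + (5)·(3/10) + (3)·(2/5) = 4.
The best pure response is s1 with expected payoff 6.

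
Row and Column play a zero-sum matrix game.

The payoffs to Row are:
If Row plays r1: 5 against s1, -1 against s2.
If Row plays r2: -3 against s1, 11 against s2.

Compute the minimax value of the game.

13/5

Row minima are -1 and -3, so Row's maximin is -1; column maxima are 5 and 11, so Column's minimax is 5. These differ, so the equilibrium is in mixed strategies.
Let Row play r1 with probability p. Column is indifferent when 5p − 3(1−p) = −p + 11(1−p), giving p = 7/10.
Let Column play s1 with probability q. Row is indifferent when 5q − (1−q) = −3q + 11(1−q), giving q = 3/5.
The value is 5·(3/5) + (-1)·(2/5) = 13/5.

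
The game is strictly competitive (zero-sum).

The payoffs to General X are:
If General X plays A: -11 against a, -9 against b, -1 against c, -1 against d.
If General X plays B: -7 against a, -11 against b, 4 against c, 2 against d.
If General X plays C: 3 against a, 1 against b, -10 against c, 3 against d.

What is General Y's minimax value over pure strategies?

The worst case (largest entry) in each column is a: 3, b: 1, c: 4, d: 3.
The best (smallest) of these is 1.

1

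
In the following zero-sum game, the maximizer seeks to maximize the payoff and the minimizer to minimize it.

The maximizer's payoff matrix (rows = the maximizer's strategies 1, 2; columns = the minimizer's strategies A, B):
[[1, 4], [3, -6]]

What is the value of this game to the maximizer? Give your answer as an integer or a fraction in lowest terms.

Row minima are 1 and -6, so the maximizer's maximin is 1; column maxima are 3 and 4, so the minimizer's minimax is 3. These differ, so the equilibrium is in mixed strategies.
Let the maximizer play 1 with probability p. The minimizer is indifferent when p + 3(1−p) = 4p − 6(1−p), giving p = 3/4.
Let the minimizer play A with probability q. The maximizer is indifferent when q + 4(1−q) = 3q − 6(1−q), giving q = 5/6.
The value is 1·(5/6) + (4)·(1/6) = 3/2.

3/2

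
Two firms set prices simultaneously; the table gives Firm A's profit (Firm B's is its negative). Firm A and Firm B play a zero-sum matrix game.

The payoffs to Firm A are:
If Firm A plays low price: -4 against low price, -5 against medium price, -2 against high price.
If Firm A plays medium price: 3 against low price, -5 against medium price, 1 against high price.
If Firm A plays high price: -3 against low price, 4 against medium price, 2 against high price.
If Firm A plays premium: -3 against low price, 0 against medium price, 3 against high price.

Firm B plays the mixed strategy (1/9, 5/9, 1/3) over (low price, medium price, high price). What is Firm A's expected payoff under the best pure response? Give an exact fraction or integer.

low price: (-4)·(1/9) + (-5)·(5/9) + (-2)·(1/3) = -35/9.
medium price: (3)·(1/9) + (-5)·(5/9) + (1)·(1/3) = -19/9.
high price: (-3)·(1/9) + (4)·(5/9) + (2)·(1/3) = 23/9.
premium: (-3)·(1/9) + (0)·(5/9) + (3)·(1/3) = 2/3.
The best pure response is high price with expected payoff 23/9.

23/9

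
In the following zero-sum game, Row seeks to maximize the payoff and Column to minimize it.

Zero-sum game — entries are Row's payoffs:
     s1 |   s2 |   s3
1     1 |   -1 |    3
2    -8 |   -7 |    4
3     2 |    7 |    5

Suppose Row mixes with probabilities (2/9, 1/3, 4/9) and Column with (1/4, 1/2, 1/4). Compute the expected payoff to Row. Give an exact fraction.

17/18

Against (1/4, 1/2, 1/4), each row's expected payoff is 1: 1/2; 2: -9/2; 3: 21/4.
Taking the (2/9, 1/3, 4/9)-weighted average: (2/9)·(1/2) + (1/3)·(-9/2) + (4/9)·(21/4) = 17/18.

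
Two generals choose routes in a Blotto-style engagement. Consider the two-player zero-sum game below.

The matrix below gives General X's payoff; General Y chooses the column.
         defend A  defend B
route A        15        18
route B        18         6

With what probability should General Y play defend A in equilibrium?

4/5

Row minima are 15 and 6, so General X's maximin is 15; column maxima are 18 and 18, so General Y's minimax is 18. These differ, so the equilibrium is in mixed strategies.
Let General Y play defend A with probability q. General X is indifferent when 15q + 18(1−q) = 18q + 6(1−q), giving q = 4/5.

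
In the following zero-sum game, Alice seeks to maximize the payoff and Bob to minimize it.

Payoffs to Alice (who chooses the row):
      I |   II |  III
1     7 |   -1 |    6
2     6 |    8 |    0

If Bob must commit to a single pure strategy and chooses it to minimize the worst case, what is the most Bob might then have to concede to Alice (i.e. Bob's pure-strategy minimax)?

6

The worst case (largest entry) in each column is I: 7, II: 8, III: 6.
The best (smallest) of these is 6.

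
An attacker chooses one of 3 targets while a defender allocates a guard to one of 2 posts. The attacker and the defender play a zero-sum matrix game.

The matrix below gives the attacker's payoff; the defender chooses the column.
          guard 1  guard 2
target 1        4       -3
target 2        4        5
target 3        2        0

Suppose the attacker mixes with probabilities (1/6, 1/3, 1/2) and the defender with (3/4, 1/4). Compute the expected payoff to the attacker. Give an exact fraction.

Against (3/4, 1/4), each row's expected payoff is target 1: 9/4; target 2: 17/4; target 3: 3/2.
Taking the (1/6, 1/3, 1/2)-weighted average: (1/6)·(9/4) + (1/3)·(17/4) + (1/2)·(3/2) = 61/24.

61/24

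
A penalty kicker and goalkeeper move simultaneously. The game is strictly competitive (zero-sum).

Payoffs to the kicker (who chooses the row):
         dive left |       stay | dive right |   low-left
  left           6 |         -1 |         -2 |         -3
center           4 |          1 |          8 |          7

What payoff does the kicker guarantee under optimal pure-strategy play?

Row minima: -3, 1 → the kicker's maximin is 1.
Column maxima: 6, 1, 8, 7 → the goalkeeper's minimax is 1.
They coincide at (center, stay), so the value is 1.

1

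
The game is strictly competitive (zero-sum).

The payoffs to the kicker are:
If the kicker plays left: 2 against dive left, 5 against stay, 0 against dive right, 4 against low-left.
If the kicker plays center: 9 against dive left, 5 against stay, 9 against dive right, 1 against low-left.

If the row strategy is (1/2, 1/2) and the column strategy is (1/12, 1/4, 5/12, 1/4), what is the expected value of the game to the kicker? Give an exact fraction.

Against (1/12, 1/4, 5/12, 1/4), each row's expected payoff is left: 29/12; center: 6.
Taking the (1/2, 1/2)-weighted average: (1/2)·(29/12) + (1/2)·(6) = 101/24.

101/24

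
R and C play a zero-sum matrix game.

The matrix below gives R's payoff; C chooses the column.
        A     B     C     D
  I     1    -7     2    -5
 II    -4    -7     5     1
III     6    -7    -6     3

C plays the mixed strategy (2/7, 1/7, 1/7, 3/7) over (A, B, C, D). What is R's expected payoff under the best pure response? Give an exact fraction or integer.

I: (1)·(2/7) + (-7)·(1/7) + (2)·(1/7) + (-5)·(3/7) = -18/7.
II: (-4)·(2/7) + (-7)·(1/7) + (5)·(1/7) + (1)·(3/7) = -1.
III: (6)·(2/7) + (-7)·(1/7) + (-6)·(1/7) + (3)·(3/7) = 8/7.
The best pure response is III with expected payoff 8/7.

8/7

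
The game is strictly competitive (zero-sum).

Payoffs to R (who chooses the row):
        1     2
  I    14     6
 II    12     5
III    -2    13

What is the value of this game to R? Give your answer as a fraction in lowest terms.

Row II is strictly dominated by row I, so R never plays it.
The remaining 2×2 game on (I, III) × (1, 2) has no saddle point. Let R play I with probability p; indifference gives 14p − 2(1−p) = 6p + 13(1−p), so p = 15/23.
Similarly C's optimal q on 1 is 7/23, and the value is 14·(7/23) + (6)·(16/23) = 194/23.

194/23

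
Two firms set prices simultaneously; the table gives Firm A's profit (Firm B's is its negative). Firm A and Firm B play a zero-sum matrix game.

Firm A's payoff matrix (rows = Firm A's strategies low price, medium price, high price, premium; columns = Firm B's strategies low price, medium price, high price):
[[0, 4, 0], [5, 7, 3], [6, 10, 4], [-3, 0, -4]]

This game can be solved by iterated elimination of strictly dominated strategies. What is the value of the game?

4

Row premium is strictly dominated by row low price (0>-3, 4>0, 0>-4); eliminate premium.
Column medium price is strictly dominated by low price for Firm B (0<4, 5<7, 6<10); eliminate medium price.
Row medium price is strictly dominated by row high price (6>5, 4>3); eliminate medium price.
Row low price is strictly dominated by row high price (6>0, 4>0); eliminate low price.
Column low price is strictly dominated by high price for Firm B (4<6); eliminate low price.
Only (high price, high price) remains, with payoff 4.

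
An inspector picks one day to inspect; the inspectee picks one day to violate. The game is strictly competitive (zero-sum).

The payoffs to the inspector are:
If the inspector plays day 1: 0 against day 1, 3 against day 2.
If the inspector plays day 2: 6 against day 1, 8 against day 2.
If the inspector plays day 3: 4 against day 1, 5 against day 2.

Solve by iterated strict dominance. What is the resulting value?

Column day 2 is strictly dominated by day 1 for the inspectee (0<3, 6<8, 4<5); eliminate day 2.
Row day 3 is strictly dominated by row day 2 (6>4); eliminate day 3.
Row day 1 is strictly dominated by row day 2 (6>0); eliminate day 1.
Only (day 2, day 1) remains, with payoff 6.

6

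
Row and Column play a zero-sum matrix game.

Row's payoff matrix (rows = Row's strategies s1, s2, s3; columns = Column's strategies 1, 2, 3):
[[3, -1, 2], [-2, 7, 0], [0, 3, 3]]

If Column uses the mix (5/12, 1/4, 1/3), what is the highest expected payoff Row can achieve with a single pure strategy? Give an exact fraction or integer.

7/4

s1: (3)·(5/12) + (-1)·(1/4) + (2)·(1/3) = 5/3.
s2: (-2)·(5/12) + (7)·(1/4) + (0)·(1/3) = 11/12.
s3: (0)·(5/12) + (3)·(1/4) + (3)·(1/3) = 7/4.
The best pure response is s3 with expected payoff 7/4.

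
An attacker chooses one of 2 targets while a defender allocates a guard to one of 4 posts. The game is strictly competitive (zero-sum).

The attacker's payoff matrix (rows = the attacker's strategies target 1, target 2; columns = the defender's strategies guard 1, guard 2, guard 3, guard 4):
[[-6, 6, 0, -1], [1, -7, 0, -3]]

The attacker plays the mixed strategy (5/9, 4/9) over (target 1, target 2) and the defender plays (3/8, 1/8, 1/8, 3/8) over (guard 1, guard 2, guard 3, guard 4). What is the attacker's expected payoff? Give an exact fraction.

-127/72

Against (3/8, 1/8, 1/8, 3/8), each row's expected payoff is target 1: -15/8; target 2: -13/8.
Taking the (5/9, 4/9)-weighted average: (5/9)·(-15/8) + (4/9)·(-13/8) = -127/72.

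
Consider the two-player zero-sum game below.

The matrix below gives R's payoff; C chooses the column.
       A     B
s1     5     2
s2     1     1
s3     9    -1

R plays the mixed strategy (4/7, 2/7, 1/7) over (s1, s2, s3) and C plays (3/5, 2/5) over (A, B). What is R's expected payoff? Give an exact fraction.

Against (3/5, 2/5), each row's expected payoff is s1: 19/5; s2: 1; s3: 5.
Taking the (4/7, 2/7, 1/7)-weighted average: (4/7)·(19/5) + (2/7)·(1) + (1/7)·(5) = 111/35.

111/35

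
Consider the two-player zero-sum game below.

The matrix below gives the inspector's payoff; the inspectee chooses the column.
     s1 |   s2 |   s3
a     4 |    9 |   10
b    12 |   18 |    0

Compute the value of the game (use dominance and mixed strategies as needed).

Column s2 is strictly dominated by s1 for the inspectee (it gives the inspector more in every row).
The remaining 2×2 game on (a, b) × (s1, s3) has no saddle point. Let the inspector play a with probability p; indifference gives 4p + 12(1−p) = 10p, so p = 2/3.
Similarly the inspectee's optimal q on s1 is 5/9, and the value is 4·(5/9) + (10)·(4/9) = 20/3.

20/3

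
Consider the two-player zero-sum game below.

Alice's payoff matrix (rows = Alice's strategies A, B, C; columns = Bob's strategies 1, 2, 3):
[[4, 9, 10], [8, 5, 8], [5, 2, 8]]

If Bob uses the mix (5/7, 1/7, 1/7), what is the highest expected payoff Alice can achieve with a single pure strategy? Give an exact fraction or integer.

A: (4)·(5/7) + (9)·(1/7) + (10)·(1/7) = 39/7.
B: (8)·(5/7) + (5)·(1/7) + (8)·(1/7) = 53/7.
C: (5)·(5/7) + (2)·(1/7) + (8)·(1/7) = 5.
The best pure response is B with expected payoff 53/7.

53/7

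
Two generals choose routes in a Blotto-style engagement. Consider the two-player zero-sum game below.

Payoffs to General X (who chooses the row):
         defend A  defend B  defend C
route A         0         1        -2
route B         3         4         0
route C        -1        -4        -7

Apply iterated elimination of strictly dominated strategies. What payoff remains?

0

Row route A is strictly dominated by row route B (3>0, 4>1, 0>-2); eliminate route A.
Row route C is strictly dominated by row route B (3>-1, 4>-4, 0>-7); eliminate route C.
Column defend A is strictly dominated by defend C for General Y (0<3); eliminate defend A.
Column defend B is strictly dominated by defend C for General Y (0<4); eliminate defend B.
Only (route B, defend C) remains, with payoff 0.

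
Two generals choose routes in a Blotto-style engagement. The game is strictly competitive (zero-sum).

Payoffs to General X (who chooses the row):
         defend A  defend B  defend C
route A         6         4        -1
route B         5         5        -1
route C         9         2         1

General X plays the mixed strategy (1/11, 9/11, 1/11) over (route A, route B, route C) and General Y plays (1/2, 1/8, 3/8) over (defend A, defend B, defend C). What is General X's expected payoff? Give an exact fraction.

Against (1/2, 1/8, 3/8), each row's expected payoff is route A: 25/8; route B: 11/4; route C: 41/8.
Taking the (1/11, 9/11, 1/11)-weighted average: (1/11)·(25/8) + (9/11)·(11/4) + (1/11)·(41/8) = 3.

3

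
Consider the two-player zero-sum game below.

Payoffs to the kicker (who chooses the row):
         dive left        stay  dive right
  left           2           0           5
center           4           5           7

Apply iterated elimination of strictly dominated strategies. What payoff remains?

Column dive right is strictly dominated by dive left for the goalkeeper (2<5, 4<7); eliminate dive right.
Row left is strictly dominated by row center (4>2, 5>0); eliminate left.
Column stay is strictly dominated by dive left for the goalkeeper (4<5); eliminate stay.
Only (center, dive left) remains, with payoff 4.

4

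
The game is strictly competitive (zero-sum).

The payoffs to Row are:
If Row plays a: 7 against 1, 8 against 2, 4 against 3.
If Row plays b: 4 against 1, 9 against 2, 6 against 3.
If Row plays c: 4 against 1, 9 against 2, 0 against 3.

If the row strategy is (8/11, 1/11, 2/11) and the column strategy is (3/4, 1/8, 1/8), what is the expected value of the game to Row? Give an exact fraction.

537/88

Against (3/4, 1/8, 1/8), each row's expected payoff is a: 27/4; b: 39/8; c: 33/8.
Taking the (8/11, 1/11, 2/11)-weighted average: (8/11)·(27/4) + (1/11)·(39/8) + (2/11)·(33/8) = 537/88.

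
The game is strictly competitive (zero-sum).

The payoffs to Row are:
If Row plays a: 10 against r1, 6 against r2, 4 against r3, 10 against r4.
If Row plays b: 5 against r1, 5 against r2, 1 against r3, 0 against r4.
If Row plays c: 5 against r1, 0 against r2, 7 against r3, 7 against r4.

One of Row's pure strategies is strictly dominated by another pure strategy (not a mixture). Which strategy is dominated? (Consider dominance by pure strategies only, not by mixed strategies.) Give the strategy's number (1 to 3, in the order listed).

Compare b with a: 10 > 5, 6 > 5, 4 > 1, 10 > 0.
So a strictly dominates b for Row; b is strictly dominated.

2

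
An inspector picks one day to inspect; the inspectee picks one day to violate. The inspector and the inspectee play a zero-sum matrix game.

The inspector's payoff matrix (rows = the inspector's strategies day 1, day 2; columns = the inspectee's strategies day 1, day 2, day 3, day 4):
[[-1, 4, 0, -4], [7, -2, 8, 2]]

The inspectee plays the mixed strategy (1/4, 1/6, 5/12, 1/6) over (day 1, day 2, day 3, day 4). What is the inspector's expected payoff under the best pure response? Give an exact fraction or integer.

day 1: (-1)·(1/4) + (4)·(1/6) + (0)·(5/12) + (-4)·(1/6) = -1/4.
day 2: (7)·(1/4) + (-2)·(1/6) + (8)·(5/12) + (2)·(1/6) = 61/12.
The best pure response is day 2 with expected payoff 61/12.

61/12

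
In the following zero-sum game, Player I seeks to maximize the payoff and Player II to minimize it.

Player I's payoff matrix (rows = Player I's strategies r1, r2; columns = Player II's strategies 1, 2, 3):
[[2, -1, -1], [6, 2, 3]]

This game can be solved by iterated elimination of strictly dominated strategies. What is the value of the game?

2

Column 1 is strictly dominated by 2 for Player II (-1<2, 2<6); eliminate 1.
Row r1 is strictly dominated by row r2 (2>-1, 3>-1); eliminate r1.
Column 3 is strictly dominated by 2 for Player II (2<3); eliminate 3.
Only (r2, 2) remains, with payoff 2.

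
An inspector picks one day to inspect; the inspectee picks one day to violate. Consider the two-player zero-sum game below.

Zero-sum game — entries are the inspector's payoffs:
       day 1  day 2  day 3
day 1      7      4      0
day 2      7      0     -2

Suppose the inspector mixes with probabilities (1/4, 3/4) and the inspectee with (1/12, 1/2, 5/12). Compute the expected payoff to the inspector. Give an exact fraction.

11/24

Against (1/12, 1/2, 5/12), each row's expected payoff is day 1: 31/12; day 2: -1/4.
Taking the (1/4, 3/4)-weighted average: (1/4)·(31/12) + (3/4)·(-1/4) = 11/24.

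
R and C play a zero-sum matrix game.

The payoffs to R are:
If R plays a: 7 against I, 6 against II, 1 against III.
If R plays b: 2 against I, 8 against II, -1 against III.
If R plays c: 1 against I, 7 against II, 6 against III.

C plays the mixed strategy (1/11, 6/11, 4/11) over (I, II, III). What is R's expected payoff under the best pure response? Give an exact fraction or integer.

67/11

a: (7)·(1/11) + (6)·(6/11) + (1)·(4/11) = 47/11.
b: (2)·(1/11) + (8)·(6/11) + (-1)·(4/11) = 46/11.
c: (1)·(1/11) + (7)·(6/11) + (6)·(4/11) = 67/11.
The best pure response is c with expected payoff 67/11.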